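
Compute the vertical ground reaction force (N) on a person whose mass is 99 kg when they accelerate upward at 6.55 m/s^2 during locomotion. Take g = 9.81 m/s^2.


GRF = m * (g + a)
GRF = 99 * (9.81 + 6.55)
GRF = 99 * 16.3600
GRF = 1619.6400


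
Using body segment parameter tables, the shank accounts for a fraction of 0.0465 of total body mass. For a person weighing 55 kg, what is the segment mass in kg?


m_segment = body_mass * fraction
m_segment = 55 * 0.0465
m_segment = 2.5575


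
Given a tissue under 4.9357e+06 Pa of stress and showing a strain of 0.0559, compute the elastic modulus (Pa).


E = stress / strain
E = 4.9357e+06 / 0.0559
E = 8.8295e+07


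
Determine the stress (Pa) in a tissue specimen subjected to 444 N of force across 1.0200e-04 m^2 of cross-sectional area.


stress = F / A
stress = 444 / 1.0200e-04
stress = 4.3529e+06


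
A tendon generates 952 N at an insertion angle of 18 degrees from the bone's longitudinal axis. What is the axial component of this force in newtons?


F_eff = F_tendon * cos(theta)
theta = 18 deg = 0.3142 rad
cos(theta) = 0.9511
F_eff = 952 * 0.9511
F_eff = 905.4058


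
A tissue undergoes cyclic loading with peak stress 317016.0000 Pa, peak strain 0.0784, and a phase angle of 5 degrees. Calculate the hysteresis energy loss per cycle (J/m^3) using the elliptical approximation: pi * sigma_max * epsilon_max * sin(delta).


E_loss = pi * sigma_max * epsilon_max * sin(delta)
delta = 5 deg = 0.0873 rad
sin(delta) = 0.0872
E_loss = pi * 317016.0000 * 0.0784 * 0.0872
E_loss = 6805.2350


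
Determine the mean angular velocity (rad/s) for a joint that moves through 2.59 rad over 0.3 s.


omega = delta_theta / delta_t
omega = 2.59 / 0.3
omega = 8.6333


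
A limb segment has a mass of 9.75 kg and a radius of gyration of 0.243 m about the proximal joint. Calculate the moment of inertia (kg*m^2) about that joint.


I = m * k^2
I = 9.75 * 0.243^2
k^2 = 0.0590
I = 0.5757


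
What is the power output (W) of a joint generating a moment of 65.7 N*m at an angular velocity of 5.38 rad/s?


P = M * omega
P = 65.7 * 5.38
P = 353.4660


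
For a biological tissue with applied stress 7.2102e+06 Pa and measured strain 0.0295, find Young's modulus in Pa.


E = stress / strain
E = 7.2102e+06 / 0.0295
E = 2.4441e+08


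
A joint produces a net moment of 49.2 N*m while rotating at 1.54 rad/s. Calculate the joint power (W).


P = M * omega
P = 49.2 * 1.54
P = 75.7680


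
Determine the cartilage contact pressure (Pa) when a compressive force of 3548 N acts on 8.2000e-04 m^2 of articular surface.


P = F / A
P = 3548 / 8.2000e-04
P = 4.3268e+06


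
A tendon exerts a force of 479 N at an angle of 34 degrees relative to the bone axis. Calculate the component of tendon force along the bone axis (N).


F_eff = F_tendon * cos(theta)
theta = 34 deg = 0.5934 rad
cos(theta) = 0.8290
F_eff = 479 * 0.8290
F_eff = 397.1090


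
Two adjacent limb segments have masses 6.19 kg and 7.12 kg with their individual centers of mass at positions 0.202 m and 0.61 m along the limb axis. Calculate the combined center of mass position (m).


COM = (m1*x1 + m2*x2) / (m1 + m2)
COM = (6.19*0.202 + 7.12*0.61) / (6.19 + 7.12)
Numerator = 5.5936
Denominator = 13.3100
COM = 0.4203


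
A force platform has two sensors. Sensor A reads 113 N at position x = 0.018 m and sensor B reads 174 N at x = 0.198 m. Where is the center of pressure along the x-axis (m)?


COP_x = (F1*x1 + F2*x2) / (F1 + F2)
COP_x = (113*0.018 + 174*0.198) / (113 + 174)
Numerator = 36.4860
Denominator = 287
COP_x = 0.1271


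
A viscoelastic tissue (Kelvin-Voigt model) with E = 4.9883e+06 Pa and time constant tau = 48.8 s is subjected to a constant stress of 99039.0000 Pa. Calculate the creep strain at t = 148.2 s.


epsilon(t) = (sigma/E) * (1 - exp(-t/tau))
sigma/E = 99039.0000 / 4.9883e+06 = 0.0199
exp(-t/tau) = exp(-148.2 / 48.8) = 0.0480
epsilon = 0.0199 * (1 - 0.0480)
epsilon = 0.0189


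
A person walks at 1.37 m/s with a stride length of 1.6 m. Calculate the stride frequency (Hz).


f = v / stride_length
f = 1.37 / 1.6
f = 0.8563


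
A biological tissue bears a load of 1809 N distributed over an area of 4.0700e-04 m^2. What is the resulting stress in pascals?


stress = F / A
stress = 1809 / 4.0700e-04
stress = 4.4447e+06


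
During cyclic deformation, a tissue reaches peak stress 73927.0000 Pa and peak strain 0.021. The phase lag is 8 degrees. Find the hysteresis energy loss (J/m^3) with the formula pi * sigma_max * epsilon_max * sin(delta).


E_loss = pi * sigma_max * epsilon_max * sin(delta)
delta = 8 deg = 0.1396 rad
sin(delta) = 0.1392
E_loss = pi * 73927.0000 * 0.021 * 0.1392
E_loss = 678.7777


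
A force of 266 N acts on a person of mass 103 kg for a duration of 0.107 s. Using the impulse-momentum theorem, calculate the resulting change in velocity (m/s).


J = F * dt = 266 * 0.107 = 28.4620 N*s
delta_v = J / m
delta_v = 28.4620 / 103
delta_v = 0.2763


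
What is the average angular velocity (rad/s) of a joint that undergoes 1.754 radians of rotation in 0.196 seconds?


omega = delta_theta / delta_t
omega = 1.754 / 0.196
omega = 8.9490


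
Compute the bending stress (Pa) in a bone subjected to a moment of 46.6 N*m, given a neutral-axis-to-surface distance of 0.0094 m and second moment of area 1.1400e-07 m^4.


sigma = M * c / I
sigma = 46.6 * 0.0094 / 1.1400e-07
M * c = 0.4380
sigma = 3.8425e+06


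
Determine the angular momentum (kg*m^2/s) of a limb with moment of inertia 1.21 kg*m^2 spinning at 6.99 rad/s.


L = I * omega
L = 1.21 * 6.99
L = 8.4579


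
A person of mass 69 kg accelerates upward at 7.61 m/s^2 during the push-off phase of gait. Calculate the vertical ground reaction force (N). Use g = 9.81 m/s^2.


GRF = m * (g + a)
GRF = 69 * (9.81 + 7.61)
GRF = 69 * 17.4200
GRF = 1201.9800


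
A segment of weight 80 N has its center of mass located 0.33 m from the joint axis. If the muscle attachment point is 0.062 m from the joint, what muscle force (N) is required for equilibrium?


F_muscle = W * d_load / d_muscle
F_muscle = 80 * 0.33 / 0.062
Numerator = 26.4000
F_muscle = 425.8065


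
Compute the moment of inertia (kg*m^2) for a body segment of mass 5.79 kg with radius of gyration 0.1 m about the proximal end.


I = m * k^2
I = 5.79 * 0.1^2
k^2 = 0.0100
I = 0.0579


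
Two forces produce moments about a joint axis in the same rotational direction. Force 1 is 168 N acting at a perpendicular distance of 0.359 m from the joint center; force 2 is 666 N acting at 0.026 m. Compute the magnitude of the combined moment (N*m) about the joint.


M = F1 * d1 + F2 * d2
M = 168 * 0.359 + 666 * 0.026
M = 60.3120 + 17.3160
M = 77.6280


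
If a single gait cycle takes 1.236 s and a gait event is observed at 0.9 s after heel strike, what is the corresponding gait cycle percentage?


pct = (event_time / cycle_time) * 100
pct = (0.9 / 1.236) * 100
ratio = 0.7282
pct = 72.8155


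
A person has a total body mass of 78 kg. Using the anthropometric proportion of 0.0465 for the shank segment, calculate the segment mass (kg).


m_segment = body_mass * fraction
m_segment = 78 * 0.0465
m_segment = 3.6270


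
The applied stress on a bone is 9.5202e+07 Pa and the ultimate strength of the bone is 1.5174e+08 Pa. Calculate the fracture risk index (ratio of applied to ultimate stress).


FRI = applied / ultimate
FRI = 9.5202e+07 / 1.5174e+08
FRI = 0.6274


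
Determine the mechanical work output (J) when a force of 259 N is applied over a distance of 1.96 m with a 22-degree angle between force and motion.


W = F * d * cos(theta)
theta = 22 deg = 0.3840 rad
cos(theta) = 0.9272
W = 259 * 1.96 * 0.9272
W = 470.6756


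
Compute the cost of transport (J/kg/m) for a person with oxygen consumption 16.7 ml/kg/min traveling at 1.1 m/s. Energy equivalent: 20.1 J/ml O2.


Power per kg = VO2 * 20.1 / 60
Power per kg = 16.7 * 20.1 / 60 = 5.5945 W/kg
Cost = power_per_kg / speed
Cost = 5.5945 / 1.1
Cost = 5.0859


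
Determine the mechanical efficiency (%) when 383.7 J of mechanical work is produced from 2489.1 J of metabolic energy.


eta = (W_mech / E_meta) * 100
eta = (383.7 / 2489.1) * 100
ratio = 0.1542
eta = 15.4152


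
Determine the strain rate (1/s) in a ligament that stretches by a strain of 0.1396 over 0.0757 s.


strain_rate = delta_strain / delta_t
strain_rate = 0.1396 / 0.0757
strain_rate = 1.8441


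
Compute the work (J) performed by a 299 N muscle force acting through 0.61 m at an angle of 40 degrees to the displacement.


W = F * d * cos(theta)
theta = 40 deg = 0.6981 rad
cos(theta) = 0.7660
W = 299 * 0.61 * 0.7660
W = 139.7188


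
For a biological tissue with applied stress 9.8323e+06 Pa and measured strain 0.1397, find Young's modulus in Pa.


E = stress / strain
E = 9.8323e+06 / 0.1397
E = 7.0382e+07


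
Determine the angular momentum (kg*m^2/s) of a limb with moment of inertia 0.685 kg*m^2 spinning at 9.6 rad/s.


L = I * omega
L = 0.685 * 9.6
L = 6.5760


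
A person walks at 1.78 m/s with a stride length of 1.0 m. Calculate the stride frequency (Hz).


f = v / stride_length
f = 1.78 / 1.0
f = 1.7800


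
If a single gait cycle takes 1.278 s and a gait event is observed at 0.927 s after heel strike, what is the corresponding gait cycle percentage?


pct = (event_time / cycle_time) * 100
pct = (0.927 / 1.278) * 100
ratio = 0.7254
pct = 72.5352


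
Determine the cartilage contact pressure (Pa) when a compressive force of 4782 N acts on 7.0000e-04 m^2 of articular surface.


P = F / A
P = 4782 / 7.0000e-04
P = 6.8314e+06


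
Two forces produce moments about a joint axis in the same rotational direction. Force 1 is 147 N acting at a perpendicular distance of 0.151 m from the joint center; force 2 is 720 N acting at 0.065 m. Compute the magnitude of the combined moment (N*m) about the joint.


M = F1 * d1 + F2 * d2
M = 147 * 0.151 + 720 * 0.065
M = 22.1970 + 46.8000
M = 68.9970


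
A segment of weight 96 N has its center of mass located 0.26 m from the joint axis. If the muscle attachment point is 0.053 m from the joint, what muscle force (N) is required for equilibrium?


F_muscle = W * d_load / d_muscle
F_muscle = 96 * 0.26 / 0.053
Numerator = 24.9600
F_muscle = 470.9434


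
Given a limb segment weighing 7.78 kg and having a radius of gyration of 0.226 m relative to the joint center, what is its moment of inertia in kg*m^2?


I = m * k^2
I = 7.78 * 0.226^2
k^2 = 0.0511
I = 0.3974


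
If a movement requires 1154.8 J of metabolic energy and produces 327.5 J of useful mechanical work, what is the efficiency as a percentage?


eta = (W_mech / E_meta) * 100
eta = (327.5 / 1154.8) * 100
ratio = 0.2836
eta = 28.3599


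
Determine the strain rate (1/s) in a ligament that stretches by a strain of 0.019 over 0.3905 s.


strain_rate = delta_strain / delta_t
strain_rate = 0.019 / 0.3905
strain_rate = 0.0487


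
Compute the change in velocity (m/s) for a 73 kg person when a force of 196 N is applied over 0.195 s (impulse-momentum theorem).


J = F * dt = 196 * 0.195 = 38.2200 N*s
delta_v = J / m
delta_v = 38.2200 / 73
delta_v = 0.5236


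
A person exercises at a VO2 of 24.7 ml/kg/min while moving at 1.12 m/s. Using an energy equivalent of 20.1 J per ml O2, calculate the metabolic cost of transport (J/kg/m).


Power per kg = VO2 * 20.1 / 60
Power per kg = 24.7 * 20.1 / 60 = 8.2745 W/kg
Cost = power_per_kg / speed
Cost = 8.2745 / 1.12
Cost = 7.3879


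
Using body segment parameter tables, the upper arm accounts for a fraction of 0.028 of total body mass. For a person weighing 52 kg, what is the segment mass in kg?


m_segment = body_mass * fraction
m_segment = 52 * 0.028
m_segment = 1.4560


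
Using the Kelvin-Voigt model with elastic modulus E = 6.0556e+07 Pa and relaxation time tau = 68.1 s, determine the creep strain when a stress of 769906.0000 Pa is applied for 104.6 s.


epsilon(t) = (sigma/E) * (1 - exp(-t/tau))
sigma/E = 769906.0000 / 6.0556e+07 = 0.0127
exp(-t/tau) = exp(-104.6 / 68.1) = 0.2152
epsilon = 0.0127 * (1 - 0.2152)
epsilon = 0.0100


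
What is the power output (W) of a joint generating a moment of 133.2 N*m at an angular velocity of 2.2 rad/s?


P = M * omega
P = 133.2 * 2.2
P = 293.0400


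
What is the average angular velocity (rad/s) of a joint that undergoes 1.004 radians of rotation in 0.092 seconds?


omega = delta_theta / delta_t
omega = 1.004 / 0.092
omega = 10.9130


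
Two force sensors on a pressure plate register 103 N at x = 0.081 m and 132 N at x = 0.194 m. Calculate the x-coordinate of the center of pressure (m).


COP_x = (F1*x1 + F2*x2) / (F1 + F2)
COP_x = (103*0.081 + 132*0.194) / (103 + 132)
Numerator = 33.9510
Denominator = 235
COP_x = 0.1445


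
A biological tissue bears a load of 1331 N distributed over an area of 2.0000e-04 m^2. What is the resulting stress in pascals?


stress = F / A
stress = 1331 / 2.0000e-04
stress = 6.6550e+06


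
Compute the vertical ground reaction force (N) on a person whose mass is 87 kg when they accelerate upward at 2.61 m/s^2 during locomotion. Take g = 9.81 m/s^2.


GRF = m * (g + a)
GRF = 87 * (9.81 + 2.61)
GRF = 87 * 12.4200
GRF = 1080.5400


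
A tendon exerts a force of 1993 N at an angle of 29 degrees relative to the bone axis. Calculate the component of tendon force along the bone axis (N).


F_eff = F_tendon * cos(theta)
theta = 29 deg = 0.5061 rad
cos(theta) = 0.8746
F_eff = 1993 * 0.8746
F_eff = 1743.1171


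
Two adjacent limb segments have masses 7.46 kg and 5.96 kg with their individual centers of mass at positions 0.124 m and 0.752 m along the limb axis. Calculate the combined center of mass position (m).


COM = (m1*x1 + m2*x2) / (m1 + m2)
COM = (7.46*0.124 + 5.96*0.752) / (7.46 + 5.96)
Numerator = 5.4070
Denominator = 13.4200
COM = 0.4029


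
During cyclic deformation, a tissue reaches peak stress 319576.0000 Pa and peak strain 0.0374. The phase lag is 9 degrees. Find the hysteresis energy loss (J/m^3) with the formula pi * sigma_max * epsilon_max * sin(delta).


E_loss = pi * sigma_max * epsilon_max * sin(delta)
delta = 9 deg = 0.1571 rad
sin(delta) = 0.1564
E_loss = pi * 319576.0000 * 0.0374 * 0.1564
E_loss = 5873.9206


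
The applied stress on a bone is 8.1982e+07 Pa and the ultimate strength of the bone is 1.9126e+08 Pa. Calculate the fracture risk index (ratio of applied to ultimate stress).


FRI = applied / ultimate
FRI = 8.1982e+07 / 1.9126e+08
FRI = 0.4286


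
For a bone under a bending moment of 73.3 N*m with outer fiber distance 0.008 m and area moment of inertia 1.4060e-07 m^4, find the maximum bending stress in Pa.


sigma = M * c / I
sigma = 73.3 * 0.008 / 1.4060e-07
M * c = 0.5864
sigma = 4.1707e+06


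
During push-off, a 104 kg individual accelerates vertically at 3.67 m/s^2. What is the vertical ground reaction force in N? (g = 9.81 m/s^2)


GRF = m * (g + a)
GRF = 104 * (9.81 + 3.67)
GRF = 104 * 13.4800
GRF = 1401.9200


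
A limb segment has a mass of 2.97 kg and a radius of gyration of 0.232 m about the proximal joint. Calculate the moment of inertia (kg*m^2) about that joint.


I = m * k^2
I = 2.97 * 0.232^2
k^2 = 0.0538
I = 0.1599


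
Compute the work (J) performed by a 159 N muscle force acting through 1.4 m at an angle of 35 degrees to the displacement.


W = F * d * cos(theta)
theta = 35 deg = 0.6109 rad
cos(theta) = 0.8192
W = 159 * 1.4 * 0.8192
W = 182.3432


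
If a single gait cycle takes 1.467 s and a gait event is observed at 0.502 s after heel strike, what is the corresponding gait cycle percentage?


pct = (event_time / cycle_time) * 100
pct = (0.502 / 1.467) * 100
ratio = 0.3422
pct = 34.2195


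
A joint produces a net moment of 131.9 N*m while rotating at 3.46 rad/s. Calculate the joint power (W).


P = M * omega
P = 131.9 * 3.46
P = 456.3740


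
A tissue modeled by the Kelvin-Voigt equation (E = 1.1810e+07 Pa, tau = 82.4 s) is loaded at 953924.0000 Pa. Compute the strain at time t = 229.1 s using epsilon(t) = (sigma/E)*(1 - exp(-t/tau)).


epsilon(t) = (sigma/E) * (1 - exp(-t/tau))
sigma/E = 953924.0000 / 1.1810e+07 = 0.0808
exp(-t/tau) = exp(-229.1 / 82.4) = 0.0620
epsilon = 0.0808 * (1 - 0.0620)
epsilon = 0.0758


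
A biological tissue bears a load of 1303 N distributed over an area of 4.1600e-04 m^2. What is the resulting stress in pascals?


stress = F / A
stress = 1303 / 4.1600e-04
stress = 3.1322e+06


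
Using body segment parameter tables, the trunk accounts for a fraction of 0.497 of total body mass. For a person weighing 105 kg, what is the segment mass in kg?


m_segment = body_mass * fraction
m_segment = 105 * 0.497
m_segment = 52.1850


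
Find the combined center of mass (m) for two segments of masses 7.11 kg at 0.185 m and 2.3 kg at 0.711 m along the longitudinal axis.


COM = (m1*x1 + m2*x2) / (m1 + m2)
COM = (7.11*0.185 + 2.3*0.711) / (7.11 + 2.3)
Numerator = 2.9506
Denominator = 9.4100
COM = 0.3136


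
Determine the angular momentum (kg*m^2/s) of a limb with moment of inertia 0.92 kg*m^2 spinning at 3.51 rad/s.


L = I * omega
L = 0.92 * 3.51
L = 3.2292


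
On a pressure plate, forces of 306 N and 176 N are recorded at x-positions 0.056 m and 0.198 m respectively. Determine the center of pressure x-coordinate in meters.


COP_x = (F1*x1 + F2*x2) / (F1 + F2)
COP_x = (306*0.056 + 176*0.198) / (306 + 176)
Numerator = 51.9840
Denominator = 482
COP_x = 0.1079


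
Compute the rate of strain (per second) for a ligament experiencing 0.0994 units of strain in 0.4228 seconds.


strain_rate = delta_strain / delta_t
strain_rate = 0.0994 / 0.4228
strain_rate = 0.2351


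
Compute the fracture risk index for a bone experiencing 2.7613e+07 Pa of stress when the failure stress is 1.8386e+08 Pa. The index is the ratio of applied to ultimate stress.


FRI = applied / ultimate
FRI = 2.7613e+07 / 1.8386e+08
FRI = 0.1502


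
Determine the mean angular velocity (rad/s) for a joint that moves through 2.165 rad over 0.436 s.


omega = delta_theta / delta_t
omega = 2.165 / 0.436
omega = 4.9656


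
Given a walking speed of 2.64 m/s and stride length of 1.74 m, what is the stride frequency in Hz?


f = v / stride_length
f = 2.64 / 1.74
f = 1.5172


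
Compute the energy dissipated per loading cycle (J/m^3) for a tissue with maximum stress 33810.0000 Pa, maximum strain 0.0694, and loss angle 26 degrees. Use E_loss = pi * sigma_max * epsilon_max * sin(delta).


E_loss = pi * sigma_max * epsilon_max * sin(delta)
delta = 26 deg = 0.4538 rad
sin(delta) = 0.4384
E_loss = pi * 33810.0000 * 0.0694 * 0.4384
E_loss = 3231.4428


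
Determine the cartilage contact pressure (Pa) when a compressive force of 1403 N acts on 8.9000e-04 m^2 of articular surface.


P = F / A
P = 1403 / 8.9000e-04
P = 1.5764e+06


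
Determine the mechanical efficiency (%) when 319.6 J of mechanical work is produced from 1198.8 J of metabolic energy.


eta = (W_mech / E_meta) * 100
eta = (319.6 / 1198.8) * 100
ratio = 0.2666
eta = 26.6600


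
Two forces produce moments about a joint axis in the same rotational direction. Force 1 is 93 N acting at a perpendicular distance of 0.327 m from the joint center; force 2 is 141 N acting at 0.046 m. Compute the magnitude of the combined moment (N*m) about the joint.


M = F1 * d1 + F2 * d2
M = 93 * 0.327 + 141 * 0.046
M = 30.4110 + 6.4860
M = 36.8970


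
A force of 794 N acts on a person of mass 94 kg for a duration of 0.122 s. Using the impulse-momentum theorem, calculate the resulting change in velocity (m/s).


J = F * dt = 794 * 0.122 = 96.8680 N*s
delta_v = J / m
delta_v = 96.8680 / 94
delta_v = 1.0305


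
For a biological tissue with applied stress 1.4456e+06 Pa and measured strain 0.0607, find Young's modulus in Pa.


E = stress / strain
E = 1.4456e+06 / 0.0607
E = 2.3815e+07


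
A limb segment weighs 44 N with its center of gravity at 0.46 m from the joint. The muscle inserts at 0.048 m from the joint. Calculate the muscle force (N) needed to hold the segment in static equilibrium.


F_muscle = W * d_load / d_muscle
F_muscle = 44 * 0.46 / 0.048
Numerator = 20.2400
F_muscle = 421.6667


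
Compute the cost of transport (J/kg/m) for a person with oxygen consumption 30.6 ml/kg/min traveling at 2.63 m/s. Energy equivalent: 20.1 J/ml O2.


Power per kg = VO2 * 20.1 / 60
Power per kg = 30.6 * 20.1 / 60 = 10.2510 W/kg
Cost = power_per_kg / speed
Cost = 10.2510 / 2.63
Cost = 3.8977


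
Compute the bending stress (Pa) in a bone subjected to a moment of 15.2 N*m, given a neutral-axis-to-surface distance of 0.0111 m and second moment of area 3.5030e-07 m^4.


sigma = M * c / I
sigma = 15.2 * 0.0111 / 3.5030e-07
M * c = 0.1687
sigma = 481644.3049


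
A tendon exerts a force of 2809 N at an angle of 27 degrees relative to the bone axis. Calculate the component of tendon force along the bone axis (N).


F_eff = F_tendon * cos(theta)
theta = 27 deg = 0.4712 rad
cos(theta) = 0.8910
F_eff = 2809 * 0.8910
F_eff = 2502.8373


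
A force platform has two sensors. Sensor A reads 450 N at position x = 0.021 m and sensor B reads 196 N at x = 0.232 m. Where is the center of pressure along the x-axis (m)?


COP_x = (F1*x1 + F2*x2) / (F1 + F2)
COP_x = (450*0.021 + 196*0.232) / (450 + 196)
Numerator = 54.9220
Denominator = 646
COP_x = 0.0850


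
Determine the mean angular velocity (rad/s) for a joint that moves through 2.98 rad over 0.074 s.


omega = delta_theta / delta_t
omega = 2.98 / 0.074
omega = 40.2703


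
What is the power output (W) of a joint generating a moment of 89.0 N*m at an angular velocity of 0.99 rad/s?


P = M * omega
P = 89.0 * 0.99
P = 88.1100


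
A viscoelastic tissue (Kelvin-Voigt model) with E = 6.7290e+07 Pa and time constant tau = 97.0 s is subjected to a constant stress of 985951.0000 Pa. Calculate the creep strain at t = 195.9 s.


epsilon(t) = (sigma/E) * (1 - exp(-t/tau))
sigma/E = 985951.0000 / 6.7290e+07 = 0.0147
exp(-t/tau) = exp(-195.9 / 97.0) = 0.1327
epsilon = 0.0147 * (1 - 0.1327)
epsilon = 0.0127


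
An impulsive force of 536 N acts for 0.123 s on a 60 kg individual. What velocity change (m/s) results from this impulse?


J = F * dt = 536 * 0.123 = 65.9280 N*s
delta_v = J / m
delta_v = 65.9280 / 60
delta_v = 1.0988


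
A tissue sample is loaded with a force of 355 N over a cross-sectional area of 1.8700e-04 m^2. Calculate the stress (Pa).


stress = F / A
stress = 355 / 1.8700e-04
stress = 1.8984e+06


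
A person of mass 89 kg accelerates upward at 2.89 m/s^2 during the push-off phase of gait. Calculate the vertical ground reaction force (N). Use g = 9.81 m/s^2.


GRF = m * (g + a)
GRF = 89 * (9.81 + 2.89)
GRF = 89 * 12.7000
GRF = 1130.3000


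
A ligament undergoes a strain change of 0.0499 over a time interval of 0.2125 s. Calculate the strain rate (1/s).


strain_rate = delta_strain / delta_t
strain_rate = 0.0499 / 0.2125
strain_rate = 0.2348


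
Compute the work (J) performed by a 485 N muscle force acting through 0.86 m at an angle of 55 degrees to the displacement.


W = F * d * cos(theta)
theta = 55 deg = 0.9599 rad
cos(theta) = 0.5736
W = 485 * 0.86 * 0.5736
W = 239.2387


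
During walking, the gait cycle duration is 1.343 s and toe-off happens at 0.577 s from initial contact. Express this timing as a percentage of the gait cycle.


pct = (event_time / cycle_time) * 100
pct = (0.577 / 1.343) * 100
ratio = 0.4296
pct = 42.9635


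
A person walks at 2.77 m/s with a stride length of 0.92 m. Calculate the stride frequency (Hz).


f = v / stride_length
f = 2.77 / 0.92
f = 3.0109


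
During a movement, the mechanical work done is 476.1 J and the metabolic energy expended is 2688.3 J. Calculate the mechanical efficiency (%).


eta = (W_mech / E_meta) * 100
eta = (476.1 / 2688.3) * 100
ratio = 0.1771
eta = 17.7101


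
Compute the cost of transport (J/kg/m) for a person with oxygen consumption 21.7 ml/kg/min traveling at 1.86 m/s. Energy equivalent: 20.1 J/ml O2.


Power per kg = VO2 * 20.1 / 60
Power per kg = 21.7 * 20.1 / 60 = 7.2695 W/kg
Cost = power_per_kg / speed
Cost = 7.2695 / 1.86
Cost = 3.9083


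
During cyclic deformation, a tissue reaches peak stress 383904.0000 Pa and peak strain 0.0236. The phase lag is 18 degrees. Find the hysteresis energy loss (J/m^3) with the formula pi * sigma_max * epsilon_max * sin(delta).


E_loss = pi * sigma_max * epsilon_max * sin(delta)
delta = 18 deg = 0.3142 rad
sin(delta) = 0.3090
E_loss = pi * 383904.0000 * 0.0236 * 0.3090
E_loss = 8795.6285


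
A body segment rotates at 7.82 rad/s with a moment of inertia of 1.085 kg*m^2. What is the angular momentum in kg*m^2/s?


L = I * omega
L = 1.085 * 7.82
L = 8.4847


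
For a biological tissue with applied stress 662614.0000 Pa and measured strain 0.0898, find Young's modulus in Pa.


E = stress / strain
E = 662614.0000 / 0.0898
E = 7.3788e+06


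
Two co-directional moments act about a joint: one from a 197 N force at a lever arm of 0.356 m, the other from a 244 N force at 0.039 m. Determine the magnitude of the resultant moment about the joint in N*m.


M = F1 * d1 + F2 * d2
M = 197 * 0.356 + 244 * 0.039
M = 70.1320 + 9.5160
M = 79.6480


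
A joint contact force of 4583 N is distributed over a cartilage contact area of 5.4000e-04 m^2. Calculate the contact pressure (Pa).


P = F / A
P = 4583 / 5.4000e-04
P = 8.4870e+06


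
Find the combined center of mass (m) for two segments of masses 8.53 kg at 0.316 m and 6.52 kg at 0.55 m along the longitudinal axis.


COM = (m1*x1 + m2*x2) / (m1 + m2)
COM = (8.53*0.316 + 6.52*0.55) / (8.53 + 6.52)
Numerator = 6.2815
Denominator = 15.0500
COM = 0.4174


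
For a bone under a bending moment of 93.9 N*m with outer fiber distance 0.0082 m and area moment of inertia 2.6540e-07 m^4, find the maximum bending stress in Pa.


sigma = M * c / I
sigma = 93.9 * 0.0082 / 2.6540e-07
M * c = 0.7700
sigma = 2.9012e+06


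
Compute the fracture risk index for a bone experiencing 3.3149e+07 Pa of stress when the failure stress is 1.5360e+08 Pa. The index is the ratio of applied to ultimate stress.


FRI = applied / ultimate
FRI = 3.3149e+07 / 1.5360e+08
FRI = 0.2158


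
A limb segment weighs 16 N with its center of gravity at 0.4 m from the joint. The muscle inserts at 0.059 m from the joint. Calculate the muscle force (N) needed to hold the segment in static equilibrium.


F_muscle = W * d_load / d_muscle
F_muscle = 16 * 0.4 / 0.059
Numerator = 6.4000
F_muscle = 108.4746


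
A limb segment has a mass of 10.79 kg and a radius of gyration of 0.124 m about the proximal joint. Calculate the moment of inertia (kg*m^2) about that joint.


I = m * k^2
I = 10.79 * 0.124^2
k^2 = 0.0154
I = 0.1659


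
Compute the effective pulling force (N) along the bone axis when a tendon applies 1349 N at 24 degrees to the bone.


F_eff = F_tendon * cos(theta)
theta = 24 deg = 0.4189 rad
cos(theta) = 0.9135
F_eff = 1349 * 0.9135
F_eff = 1232.3728


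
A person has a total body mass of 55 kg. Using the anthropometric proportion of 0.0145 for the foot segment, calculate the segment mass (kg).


m_segment = body_mass * fraction
m_segment = 55 * 0.0145
m_segment = 0.7975


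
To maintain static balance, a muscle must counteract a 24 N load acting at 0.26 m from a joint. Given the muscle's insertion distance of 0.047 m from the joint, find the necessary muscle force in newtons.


F_muscle = W * d_load / d_muscle
F_muscle = 24 * 0.26 / 0.047
Numerator = 6.2400
F_muscle = 132.7660


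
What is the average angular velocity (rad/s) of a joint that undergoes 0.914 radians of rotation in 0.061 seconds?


omega = delta_theta / delta_t
omega = 0.914 / 0.061
omega = 14.9836


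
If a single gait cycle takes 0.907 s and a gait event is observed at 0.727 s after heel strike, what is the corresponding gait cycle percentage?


pct = (event_time / cycle_time) * 100
pct = (0.727 / 0.907) * 100
ratio = 0.8015
pct = 80.1544


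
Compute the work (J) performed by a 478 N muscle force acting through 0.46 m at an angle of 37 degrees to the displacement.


W = F * d * cos(theta)
theta = 37 deg = 0.6458 rad
cos(theta) = 0.7986
W = 478 * 0.46 * 0.7986
W = 175.6040


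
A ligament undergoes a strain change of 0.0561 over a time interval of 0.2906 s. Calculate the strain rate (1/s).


strain_rate = delta_strain / delta_t
strain_rate = 0.0561 / 0.2906
strain_rate = 0.1930


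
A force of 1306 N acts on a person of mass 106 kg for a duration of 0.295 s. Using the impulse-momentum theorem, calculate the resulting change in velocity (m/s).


J = F * dt = 1306 * 0.295 = 385.2700 N*s
delta_v = J / m
delta_v = 385.2700 / 106
delta_v = 3.6346


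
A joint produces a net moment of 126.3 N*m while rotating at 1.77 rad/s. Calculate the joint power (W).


P = M * omega
P = 126.3 * 1.77
P = 223.5510


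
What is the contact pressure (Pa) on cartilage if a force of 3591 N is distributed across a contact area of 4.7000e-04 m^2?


P = F / A
P = 3591 / 4.7000e-04
P = 7.6404e+06


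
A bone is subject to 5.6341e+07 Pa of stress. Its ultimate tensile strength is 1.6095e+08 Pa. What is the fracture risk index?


FRI = applied / ultimate
FRI = 5.6341e+07 / 1.6095e+08
FRI = 0.3501


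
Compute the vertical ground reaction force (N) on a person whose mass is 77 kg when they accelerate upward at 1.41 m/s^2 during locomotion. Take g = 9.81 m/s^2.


GRF = m * (g + a)
GRF = 77 * (9.81 + 1.41)
GRF = 77 * 11.2200
GRF = 863.9400


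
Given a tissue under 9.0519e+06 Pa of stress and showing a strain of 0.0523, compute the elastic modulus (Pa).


E = stress / strain
E = 9.0519e+06 / 0.0523
E = 1.7308e+08


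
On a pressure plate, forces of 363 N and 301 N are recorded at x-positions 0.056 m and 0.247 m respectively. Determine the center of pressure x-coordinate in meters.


COP_x = (F1*x1 + F2*x2) / (F1 + F2)
COP_x = (363*0.056 + 301*0.247) / (363 + 301)
Numerator = 94.6750
Denominator = 664
COP_x = 0.1426


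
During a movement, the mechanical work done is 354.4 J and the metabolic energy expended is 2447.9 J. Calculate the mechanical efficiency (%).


eta = (W_mech / E_meta) * 100
eta = (354.4 / 2447.9) * 100
ratio = 0.1448
eta = 14.4777


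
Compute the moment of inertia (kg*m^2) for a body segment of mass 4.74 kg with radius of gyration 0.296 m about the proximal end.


I = m * k^2
I = 4.74 * 0.296^2
k^2 = 0.0876
I = 0.4153


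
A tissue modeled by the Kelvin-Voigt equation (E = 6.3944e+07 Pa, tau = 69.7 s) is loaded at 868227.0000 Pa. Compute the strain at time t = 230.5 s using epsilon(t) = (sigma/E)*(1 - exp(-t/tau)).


epsilon(t) = (sigma/E) * (1 - exp(-t/tau))
sigma/E = 868227.0000 / 6.3944e+07 = 0.0136
exp(-t/tau) = exp(-230.5 / 69.7) = 0.0366
epsilon = 0.0136 * (1 - 0.0366)
epsilon = 0.0131


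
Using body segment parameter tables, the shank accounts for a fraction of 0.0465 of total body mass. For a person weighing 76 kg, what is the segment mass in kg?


m_segment = body_mass * fraction
m_segment = 76 * 0.0465
m_segment = 3.5340


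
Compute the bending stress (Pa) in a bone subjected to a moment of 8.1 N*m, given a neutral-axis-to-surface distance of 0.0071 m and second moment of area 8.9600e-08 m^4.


sigma = M * c / I
sigma = 8.1 * 0.0071 / 8.9600e-08
M * c = 0.0575
sigma = 641852.6786


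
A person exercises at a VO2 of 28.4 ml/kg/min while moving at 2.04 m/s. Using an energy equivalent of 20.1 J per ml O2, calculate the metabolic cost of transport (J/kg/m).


Power per kg = VO2 * 20.1 / 60
Power per kg = 28.4 * 20.1 / 60 = 9.5140 W/kg
Cost = power_per_kg / speed
Cost = 9.5140 / 2.04
Cost = 4.6637


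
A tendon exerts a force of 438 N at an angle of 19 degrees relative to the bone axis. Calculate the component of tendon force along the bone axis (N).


F_eff = F_tendon * cos(theta)
theta = 19 deg = 0.3316 rad
cos(theta) = 0.9455
F_eff = 438 * 0.9455
F_eff = 414.1371


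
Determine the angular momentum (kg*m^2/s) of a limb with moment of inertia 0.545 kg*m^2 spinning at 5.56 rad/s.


L = I * omega
L = 0.545 * 5.56
L = 3.0302


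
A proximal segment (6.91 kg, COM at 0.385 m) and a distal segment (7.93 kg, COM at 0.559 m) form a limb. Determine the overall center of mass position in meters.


COM = (m1*x1 + m2*x2) / (m1 + m2)
COM = (6.91*0.385 + 7.93*0.559) / (6.91 + 7.93)
Numerator = 7.0932
Denominator = 14.8400
COM = 0.4780


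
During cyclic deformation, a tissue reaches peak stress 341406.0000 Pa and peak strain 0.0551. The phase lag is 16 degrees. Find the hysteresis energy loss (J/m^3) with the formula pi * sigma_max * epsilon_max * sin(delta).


E_loss = pi * sigma_max * epsilon_max * sin(delta)
delta = 16 deg = 0.2793 rad
sin(delta) = 0.2756
E_loss = pi * 341406.0000 * 0.0551 * 0.2756
E_loss = 16289.6103


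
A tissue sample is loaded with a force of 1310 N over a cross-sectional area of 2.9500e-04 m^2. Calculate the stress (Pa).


stress = F / A
stress = 1310 / 2.9500e-04
stress = 4.4407e+06


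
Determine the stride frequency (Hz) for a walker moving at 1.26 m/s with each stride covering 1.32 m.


f = v / stride_length
f = 1.26 / 1.32
f = 0.9545


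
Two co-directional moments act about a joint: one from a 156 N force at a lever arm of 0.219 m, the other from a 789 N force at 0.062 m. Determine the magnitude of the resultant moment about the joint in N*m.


M = F1 * d1 + F2 * d2
M = 156 * 0.219 + 789 * 0.062
M = 34.1640 + 48.9180
M = 83.0820


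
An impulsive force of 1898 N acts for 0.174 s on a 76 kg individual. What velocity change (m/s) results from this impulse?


J = F * dt = 1898 * 0.174 = 330.2520 N*s
delta_v = J / m
delta_v = 330.2520 / 76
delta_v = 4.3454


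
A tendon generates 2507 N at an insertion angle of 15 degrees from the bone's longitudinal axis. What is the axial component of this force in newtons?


F_eff = F_tendon * cos(theta)
theta = 15 deg = 0.2618 rad
cos(theta) = 0.9659
F_eff = 2507 * 0.9659
F_eff = 2421.5760


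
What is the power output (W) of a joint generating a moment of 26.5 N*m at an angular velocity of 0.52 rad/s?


P = M * omega
P = 26.5 * 0.52
P = 13.7800


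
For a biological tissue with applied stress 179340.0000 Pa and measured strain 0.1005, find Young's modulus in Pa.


E = stress / strain
E = 179340.0000 / 0.1005
E = 1.7845e+06


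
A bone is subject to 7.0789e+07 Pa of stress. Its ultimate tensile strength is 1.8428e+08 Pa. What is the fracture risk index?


FRI = applied / ultimate
FRI = 7.0789e+07 / 1.8428e+08
FRI = 0.3841


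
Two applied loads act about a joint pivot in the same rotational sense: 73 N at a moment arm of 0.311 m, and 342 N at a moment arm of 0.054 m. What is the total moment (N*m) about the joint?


M = F1 * d1 + F2 * d2
M = 73 * 0.311 + 342 * 0.054
M = 22.7030 + 18.4680
M = 41.1710


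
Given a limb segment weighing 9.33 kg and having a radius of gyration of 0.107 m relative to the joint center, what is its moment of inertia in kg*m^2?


I = m * k^2
I = 9.33 * 0.107^2
k^2 = 0.0114
I = 0.1068


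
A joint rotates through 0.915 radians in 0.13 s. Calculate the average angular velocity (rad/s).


omega = delta_theta / delta_t
omega = 0.915 / 0.13
omega = 7.0385


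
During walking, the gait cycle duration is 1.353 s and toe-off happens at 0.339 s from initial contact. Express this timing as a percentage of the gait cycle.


pct = (event_time / cycle_time) * 100
pct = (0.339 / 1.353) * 100
ratio = 0.2506
pct = 25.0554


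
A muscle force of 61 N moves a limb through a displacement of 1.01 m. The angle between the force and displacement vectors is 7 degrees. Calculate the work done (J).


W = F * d * cos(theta)
theta = 7 deg = 0.1222 rad
cos(theta) = 0.9925
W = 61 * 1.01 * 0.9925
W = 61.1508


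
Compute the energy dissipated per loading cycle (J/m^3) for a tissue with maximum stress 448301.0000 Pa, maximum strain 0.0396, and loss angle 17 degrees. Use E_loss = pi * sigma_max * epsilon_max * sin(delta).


E_loss = pi * sigma_max * epsilon_max * sin(delta)
delta = 17 deg = 0.2967 rad
sin(delta) = 0.2924
E_loss = pi * 448301.0000 * 0.0396 * 0.2924
E_loss = 16306.1002


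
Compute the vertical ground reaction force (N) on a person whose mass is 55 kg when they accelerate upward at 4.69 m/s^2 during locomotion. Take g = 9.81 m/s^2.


GRF = m * (g + a)
GRF = 55 * (9.81 + 4.69)
GRF = 55 * 14.5000
GRF = 797.5000


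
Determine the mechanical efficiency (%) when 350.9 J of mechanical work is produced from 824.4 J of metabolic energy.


eta = (W_mech / E_meta) * 100
eta = (350.9 / 824.4) * 100
ratio = 0.4256
eta = 42.5643


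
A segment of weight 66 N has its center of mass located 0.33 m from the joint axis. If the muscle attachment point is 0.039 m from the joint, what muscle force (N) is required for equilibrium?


F_muscle = W * d_load / d_muscle
F_muscle = 66 * 0.33 / 0.039
Numerator = 21.7800
F_muscle = 558.4615


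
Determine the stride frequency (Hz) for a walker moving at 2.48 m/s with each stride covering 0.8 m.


f = v / stride_length
f = 2.48 / 0.8
f = 3.1000


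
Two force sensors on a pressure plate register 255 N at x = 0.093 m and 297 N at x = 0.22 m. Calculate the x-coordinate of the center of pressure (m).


COP_x = (F1*x1 + F2*x2) / (F1 + F2)
COP_x = (255*0.093 + 297*0.22) / (255 + 297)
Numerator = 89.0550
Denominator = 552
COP_x = 0.1613


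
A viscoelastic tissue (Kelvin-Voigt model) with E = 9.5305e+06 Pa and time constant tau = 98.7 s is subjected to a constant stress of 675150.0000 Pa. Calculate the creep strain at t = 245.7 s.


epsilon(t) = (sigma/E) * (1 - exp(-t/tau))
sigma/E = 675150.0000 / 9.5305e+06 = 0.0708
exp(-t/tau) = exp(-245.7 / 98.7) = 0.0830
epsilon = 0.0708 * (1 - 0.0830)
epsilon = 0.0650


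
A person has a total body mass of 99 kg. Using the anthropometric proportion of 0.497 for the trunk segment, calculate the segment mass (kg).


m_segment = body_mass * fraction
m_segment = 99 * 0.497
m_segment = 49.2030


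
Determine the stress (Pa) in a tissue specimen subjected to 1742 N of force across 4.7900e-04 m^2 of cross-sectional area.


stress = F / A
stress = 1742 / 4.7900e-04
stress = 3.6367e+06


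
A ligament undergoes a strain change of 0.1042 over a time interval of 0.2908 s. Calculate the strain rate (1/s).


strain_rate = delta_strain / delta_t
strain_rate = 0.1042 / 0.2908
strain_rate = 0.3583


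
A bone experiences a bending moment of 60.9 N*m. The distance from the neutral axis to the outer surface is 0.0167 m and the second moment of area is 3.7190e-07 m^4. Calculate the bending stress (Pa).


sigma = M * c / I
sigma = 60.9 * 0.0167 / 3.7190e-07
M * c = 1.0170
sigma = 2.7347e+06


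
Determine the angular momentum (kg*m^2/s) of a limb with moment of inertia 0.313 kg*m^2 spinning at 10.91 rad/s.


L = I * omega
L = 0.313 * 10.91
L = 3.4148


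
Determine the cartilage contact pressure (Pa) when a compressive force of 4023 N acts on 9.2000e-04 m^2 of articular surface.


P = F / A
P = 4023 / 9.2000e-04
P = 4.3728e+06


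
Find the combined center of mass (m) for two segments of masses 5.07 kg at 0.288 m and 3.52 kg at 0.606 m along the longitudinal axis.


COM = (m1*x1 + m2*x2) / (m1 + m2)
COM = (5.07*0.288 + 3.52*0.606) / (5.07 + 3.52)
Numerator = 3.5933
Denominator = 8.5900
COM = 0.4183


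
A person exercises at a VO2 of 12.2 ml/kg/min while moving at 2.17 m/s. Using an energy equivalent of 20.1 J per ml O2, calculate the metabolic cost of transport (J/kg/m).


Power per kg = VO2 * 20.1 / 60
Power per kg = 12.2 * 20.1 / 60 = 4.0870 W/kg
Cost = power_per_kg / speed
Cost = 4.0870 / 2.17
Cost = 1.8834
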